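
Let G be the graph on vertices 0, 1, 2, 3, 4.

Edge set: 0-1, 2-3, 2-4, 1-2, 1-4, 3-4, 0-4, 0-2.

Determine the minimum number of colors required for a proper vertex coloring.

0, 1, 2, 4 form a clique, so at least 4 colors are needed.
4 colors suffice: color a → {4}; color b → {2}; color c → {1, 3}; color d → {0}. Every edge joins two different colors.

4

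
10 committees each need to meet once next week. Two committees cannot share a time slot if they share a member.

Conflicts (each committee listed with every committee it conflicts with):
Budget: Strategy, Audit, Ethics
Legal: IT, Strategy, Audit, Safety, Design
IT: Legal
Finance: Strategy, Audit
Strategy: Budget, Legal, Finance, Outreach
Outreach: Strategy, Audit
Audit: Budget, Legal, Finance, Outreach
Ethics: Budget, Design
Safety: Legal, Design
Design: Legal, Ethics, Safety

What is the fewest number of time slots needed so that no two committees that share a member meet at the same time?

3

Legal, Safety, Design are mutually in conflict, so at least 3 time slots are needed.
Using 3 time slots: Budget=1, Legal=1, IT=2, Finance=1, Strategy=2, Outreach=1, Audit=2, Ethics=3, Safety=3, Design=2. No two conflicting committees share a time slot.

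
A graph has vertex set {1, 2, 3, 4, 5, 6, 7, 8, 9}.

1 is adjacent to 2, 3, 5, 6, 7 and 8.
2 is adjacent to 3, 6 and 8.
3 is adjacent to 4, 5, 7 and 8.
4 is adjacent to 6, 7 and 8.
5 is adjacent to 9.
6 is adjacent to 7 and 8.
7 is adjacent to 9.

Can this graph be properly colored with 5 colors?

Yes

The chromatic number is 4. 1, 2, 6, 8 are pairwise adjacent (a clique of size 4), so at least 4 colors are needed.
4 colors suffice: color a → {1, 4, 9}; color b → {3, 6}; color c → {5, 7, 8}; color d → {2}.
Since 5 ≥ 4, a proper 5-coloring certainly exists.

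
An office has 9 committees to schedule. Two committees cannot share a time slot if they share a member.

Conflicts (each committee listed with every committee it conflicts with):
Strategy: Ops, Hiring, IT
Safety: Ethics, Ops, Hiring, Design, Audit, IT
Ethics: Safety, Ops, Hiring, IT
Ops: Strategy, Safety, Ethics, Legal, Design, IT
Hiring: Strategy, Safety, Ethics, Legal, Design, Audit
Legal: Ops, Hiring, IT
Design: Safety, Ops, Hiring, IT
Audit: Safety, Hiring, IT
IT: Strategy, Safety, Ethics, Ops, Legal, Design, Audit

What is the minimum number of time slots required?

4

Safety, Ops, Design, IT all conflict with each other, so at least 4 time slots are needed.
4 time slots suffice: time slot 1 → {Hiring, IT}; time slot 2 → {Strategy, Safety, Legal}; time slot 3 → {Ops, Audit}; time slot 4 → {Ethics, Design}. Every pair that conflicts lands in different time slots.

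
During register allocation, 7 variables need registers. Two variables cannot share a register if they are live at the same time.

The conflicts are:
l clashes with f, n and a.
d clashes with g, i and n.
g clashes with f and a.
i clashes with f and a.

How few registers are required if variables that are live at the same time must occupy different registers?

The cycle n-l-f-g-d-n has odd length 5, so it cannot be 2-colored; at least 3 registers are needed.
3 registers suffice: register 1 → {d, f, a}; register 2 → {l, g, i}; register 3 → {n}. No two conflicting variables share a register.

3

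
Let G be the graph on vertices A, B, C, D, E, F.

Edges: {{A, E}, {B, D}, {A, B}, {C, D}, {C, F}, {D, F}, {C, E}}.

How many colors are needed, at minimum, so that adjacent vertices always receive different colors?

3

C, D, F form a triangle, so at least 3 colors are needed.
One proper 3-coloring: A=3, B=1, C=1, D=2, E=2, F=3. Every edge joins two different colors.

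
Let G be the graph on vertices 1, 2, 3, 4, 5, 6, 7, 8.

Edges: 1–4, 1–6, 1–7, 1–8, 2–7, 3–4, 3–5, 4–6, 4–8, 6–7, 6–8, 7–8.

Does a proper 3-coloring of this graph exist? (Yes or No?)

1, 6, 7, 8 are pairwise adjacent (a clique of size 4), so at least 4 colors are needed.
So 3 colors are not enough.

No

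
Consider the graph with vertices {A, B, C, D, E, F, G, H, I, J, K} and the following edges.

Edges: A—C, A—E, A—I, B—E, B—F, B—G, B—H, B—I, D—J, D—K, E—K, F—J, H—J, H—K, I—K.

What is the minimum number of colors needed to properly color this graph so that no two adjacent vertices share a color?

B and H are adjacent, so at least 2 colors are needed.
One proper 2-coloring: A=red, B=red, C=blue, D=blue, E=blue, F=blue, G=blue, H=blue, I=blue, J=red, K=red. No two adjacent vertices share a color.

2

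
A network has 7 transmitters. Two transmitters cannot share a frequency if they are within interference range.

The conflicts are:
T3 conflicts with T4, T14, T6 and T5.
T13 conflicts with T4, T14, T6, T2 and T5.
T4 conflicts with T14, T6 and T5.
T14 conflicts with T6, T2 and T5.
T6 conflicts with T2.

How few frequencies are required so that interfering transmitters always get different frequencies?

T3, T4, T14, T5 all conflict with each other, so at least 4 frequencies are needed.
A valid assignment using 4 frequencies: T3=3, T13=3, T4=4, T14=1, T6=2, T2=4, T5=2. Each listed conflict is separated.

4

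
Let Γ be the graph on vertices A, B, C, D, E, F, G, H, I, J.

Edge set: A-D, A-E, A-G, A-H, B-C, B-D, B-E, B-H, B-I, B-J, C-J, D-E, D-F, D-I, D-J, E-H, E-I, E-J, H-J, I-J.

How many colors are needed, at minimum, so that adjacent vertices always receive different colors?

B, D, E, I, J are mutually adjacent (a clique of size 5), so at least 5 colors are needed.
5 colors suffice: A=green, B=yellow, C=red, D=blue, E=red, F=red, G=red, H=blue, I=purple, J=green. Every edge joins two different colors.

5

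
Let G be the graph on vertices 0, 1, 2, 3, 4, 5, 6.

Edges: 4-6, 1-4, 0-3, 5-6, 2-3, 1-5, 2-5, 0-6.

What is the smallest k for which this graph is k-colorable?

The cycle 2-3-0-6-5-2 has odd length 5, so it cannot be 2-colored; at least 3 colors are needed.
3 colors suffice: color a → {0, 4, 5}; color b → {1, 2, 6}; color c → {3}. Every edge joins two different colors.

3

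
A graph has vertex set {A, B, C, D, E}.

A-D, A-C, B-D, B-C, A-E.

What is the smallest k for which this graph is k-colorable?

2

A and C are adjacent, so at least 2 colors are needed.
2 colors suffice: A=red, B=red, C=blue, D=blue, E=blue. No two adjacent vertices share a color.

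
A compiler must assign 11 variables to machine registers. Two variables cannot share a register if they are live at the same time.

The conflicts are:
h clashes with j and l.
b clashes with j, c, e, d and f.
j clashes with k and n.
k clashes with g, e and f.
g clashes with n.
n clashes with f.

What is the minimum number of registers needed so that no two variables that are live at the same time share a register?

b and d conflict, so at least 2 registers are needed.
2 registers suffice: h=1, b=1, j=2, c=2, k=1, g=2, l=2, e=2, n=1, d=2, f=2. Every pair that conflicts lands in different registers.

2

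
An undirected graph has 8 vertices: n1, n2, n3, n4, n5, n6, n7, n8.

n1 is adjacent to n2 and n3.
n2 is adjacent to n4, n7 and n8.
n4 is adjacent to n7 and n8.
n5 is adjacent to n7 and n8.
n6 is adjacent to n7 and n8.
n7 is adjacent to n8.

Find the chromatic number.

4

n2, n4, n7, n8 are mutually adjacent (a clique of size 4), so at least 4 colors are needed.
One proper 4-coloring: n1=1, n2=3, n3=2, n4=4, n5=3, n6=3, n7=1, n8=2. No two adjacent vertices share a color.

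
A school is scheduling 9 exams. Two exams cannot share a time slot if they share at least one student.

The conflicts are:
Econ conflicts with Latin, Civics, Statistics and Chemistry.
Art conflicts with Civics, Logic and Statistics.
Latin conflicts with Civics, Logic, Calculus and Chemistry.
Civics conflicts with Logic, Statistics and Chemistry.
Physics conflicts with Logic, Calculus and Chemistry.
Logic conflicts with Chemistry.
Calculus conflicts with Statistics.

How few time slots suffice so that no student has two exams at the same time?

Econ, Latin, Civics, Chemistry all conflict with each other, so at least 4 time slots are needed.
A valid assignment using 4 time slots: Econ=3, Art=4, Latin=2, Civics=1, Physics=1, Logic=3, Calculus=3, Statistics=2, Chemistry=4. No two conflicting exams share a time slot.

4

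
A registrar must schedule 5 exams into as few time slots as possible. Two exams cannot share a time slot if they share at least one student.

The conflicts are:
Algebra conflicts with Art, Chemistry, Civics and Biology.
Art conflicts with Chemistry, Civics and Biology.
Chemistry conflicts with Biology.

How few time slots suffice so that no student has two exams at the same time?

4

Algebra, Art, Chemistry, Biology all conflict with each other, so at least 4 time slots are needed.
Using 4 time slots: Algebra=2, Art=1, Chemistry=3, Civics=3, Biology=4. No two conflicting exams share a time slot.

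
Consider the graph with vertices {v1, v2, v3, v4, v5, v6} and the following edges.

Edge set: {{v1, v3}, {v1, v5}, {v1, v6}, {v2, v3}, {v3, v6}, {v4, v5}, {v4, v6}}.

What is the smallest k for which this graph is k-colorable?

3

v1, v3, v6 form a triangle, so at least 3 colors are needed.
3 colors suffice: color R → {v3, v5}; color B → {v1, v2, v4}; color G → {v6}. Every edge joins two different colors.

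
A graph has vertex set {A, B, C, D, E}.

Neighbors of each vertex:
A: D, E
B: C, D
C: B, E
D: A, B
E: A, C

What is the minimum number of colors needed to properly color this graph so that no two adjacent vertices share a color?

The cycle D-A-E-C-B-D has odd length 5, so it cannot be 2-colored; at least 3 colors are needed.
3 colors suffice: color 1 → {D, E}; color 2 → {A, C}; color 3 → {B}. No two adjacent vertices share a color.

3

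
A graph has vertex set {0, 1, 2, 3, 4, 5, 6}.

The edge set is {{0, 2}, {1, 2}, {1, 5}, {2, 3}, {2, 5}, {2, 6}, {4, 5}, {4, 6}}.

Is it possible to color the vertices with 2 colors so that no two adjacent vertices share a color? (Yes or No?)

1, 2, 5 are pairwise adjacent, so at least 3 colors are needed.
So 2 colors are not enough.

No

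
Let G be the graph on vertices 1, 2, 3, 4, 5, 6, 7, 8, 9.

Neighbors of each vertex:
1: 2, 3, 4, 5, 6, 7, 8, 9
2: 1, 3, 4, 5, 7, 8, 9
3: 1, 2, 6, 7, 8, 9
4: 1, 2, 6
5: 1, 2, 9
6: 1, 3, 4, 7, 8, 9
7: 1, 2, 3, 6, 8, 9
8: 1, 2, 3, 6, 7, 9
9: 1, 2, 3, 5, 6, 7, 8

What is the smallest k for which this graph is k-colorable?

6

1, 2, 3, 7, 8, 9 form a clique, so at least 6 colors are needed.
6 colors suffice: color a → {1}; color b → {2, 6}; color c → {4, 9}; color d → {5, 8}; color e → {7}; color f → {3}. No two adjacent vertices share a color.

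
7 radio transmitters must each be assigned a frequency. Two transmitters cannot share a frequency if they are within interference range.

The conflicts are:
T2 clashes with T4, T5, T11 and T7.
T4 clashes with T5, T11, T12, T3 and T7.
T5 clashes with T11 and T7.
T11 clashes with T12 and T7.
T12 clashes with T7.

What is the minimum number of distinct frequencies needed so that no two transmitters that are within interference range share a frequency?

T2, T4, T5, T11, T7 are mutually in conflict, so at least 5 frequencies are needed.
5 frequencies suffice: T2=4, T4=1, T5=5, T11=2, T12=4, T3=2, T7=3. Each listed conflict is separated.

5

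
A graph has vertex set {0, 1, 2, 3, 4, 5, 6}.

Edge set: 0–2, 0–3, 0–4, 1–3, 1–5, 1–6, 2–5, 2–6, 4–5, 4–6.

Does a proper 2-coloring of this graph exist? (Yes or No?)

No

The cycle 0-2-6-1-3-0 has odd length 5, so it cannot be 2-colored; at least 3 colors are needed.
So 2 colors are not enough.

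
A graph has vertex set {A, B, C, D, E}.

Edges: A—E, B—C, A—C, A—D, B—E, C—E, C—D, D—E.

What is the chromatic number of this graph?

A, C, D, E form a clique, so at least 4 colors are needed.
One proper 4-coloring: A=4, B=3, C=2, D=3, E=1. Each edge has distinct colors on its endpoints.

4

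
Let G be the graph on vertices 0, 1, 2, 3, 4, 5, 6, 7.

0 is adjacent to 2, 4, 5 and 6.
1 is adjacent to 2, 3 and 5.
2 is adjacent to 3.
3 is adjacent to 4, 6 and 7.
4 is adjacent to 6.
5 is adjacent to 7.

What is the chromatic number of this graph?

0, 4, 6 are mutually adjacent, so at least 3 colors are needed.
3 colors suffice: 0=a, 1=b, 2=c, 3=a, 4=c, 5=c, 6=b, 7=b. Each edge has distinct colors on its endpoints.

3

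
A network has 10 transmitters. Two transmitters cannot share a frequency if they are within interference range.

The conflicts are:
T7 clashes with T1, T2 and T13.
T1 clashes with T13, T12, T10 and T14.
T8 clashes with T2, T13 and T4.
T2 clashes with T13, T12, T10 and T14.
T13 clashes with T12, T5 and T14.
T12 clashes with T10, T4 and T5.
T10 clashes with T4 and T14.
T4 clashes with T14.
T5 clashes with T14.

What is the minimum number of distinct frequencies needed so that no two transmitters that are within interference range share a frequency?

3

T8, T2, T13 pairwise conflict, so at least 3 frequencies are needed.
3 frequencies suffice: T7=3, T1=2, T8=3, T2=2, T13=1, T12=3, T10=1, T4=2, T5=2, T14=3. Every pair that conflicts lands in different frequencies.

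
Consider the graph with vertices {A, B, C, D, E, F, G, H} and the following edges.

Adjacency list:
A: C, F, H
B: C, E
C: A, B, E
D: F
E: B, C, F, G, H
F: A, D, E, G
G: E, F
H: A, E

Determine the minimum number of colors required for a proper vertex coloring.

E, F, G form a triangle, so at least 3 colors are needed.
3 colors suffice: color 1 → {A, D, E}; color 2 → {C, F, H}; color 3 → {B, G}. Each edge has distinct colors on its endpoints.

3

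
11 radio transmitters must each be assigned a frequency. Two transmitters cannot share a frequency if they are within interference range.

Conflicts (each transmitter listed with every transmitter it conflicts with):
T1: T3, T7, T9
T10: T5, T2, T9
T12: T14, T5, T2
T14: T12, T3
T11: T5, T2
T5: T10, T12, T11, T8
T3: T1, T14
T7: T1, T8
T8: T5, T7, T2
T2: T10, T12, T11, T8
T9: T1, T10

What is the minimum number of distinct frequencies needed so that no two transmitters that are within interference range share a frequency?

3

The cycle T10-T2-T12-T14-T3-T1-T9-T10 has odd length 7, so it cannot be 2-colored; at least 3 frequencies are needed.
3 frequencies suffice: frequency 1 → {T1, T14, T5, T2}; frequency 2 → {T10, T12, T11, T3, T8}; frequency 3 → {T7, T9}. Each listed conflict is separated.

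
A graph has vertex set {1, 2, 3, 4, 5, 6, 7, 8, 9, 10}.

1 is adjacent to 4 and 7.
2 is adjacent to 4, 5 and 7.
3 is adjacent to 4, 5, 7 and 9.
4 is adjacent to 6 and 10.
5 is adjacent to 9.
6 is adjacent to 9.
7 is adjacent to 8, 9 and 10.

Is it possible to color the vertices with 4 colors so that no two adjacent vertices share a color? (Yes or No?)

The chromatic number is 3. 3, 7, 9 are pairwise adjacent, so at least 3 colors are needed.
A valid assignment using 3 colors: 1=b, 2=b, 3=c, 4=a, 5=a, 6=c, 7=a, 8=b, 9=b, 10=b.
Since 4 ≥ 3, a proper 4-coloring certainly exists.

Yes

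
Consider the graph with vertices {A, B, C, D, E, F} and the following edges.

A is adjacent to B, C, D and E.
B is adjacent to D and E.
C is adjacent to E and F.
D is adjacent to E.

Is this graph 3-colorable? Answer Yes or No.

A, B, D, E are pairwise adjacent (a clique of size 4), so at least 4 colors are needed.
So 3 colors are not enough.

No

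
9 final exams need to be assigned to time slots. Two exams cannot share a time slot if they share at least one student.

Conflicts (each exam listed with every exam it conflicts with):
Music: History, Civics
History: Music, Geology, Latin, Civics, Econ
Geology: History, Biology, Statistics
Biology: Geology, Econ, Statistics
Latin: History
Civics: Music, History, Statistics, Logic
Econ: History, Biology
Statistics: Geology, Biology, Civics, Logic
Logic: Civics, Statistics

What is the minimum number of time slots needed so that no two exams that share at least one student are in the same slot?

Civics, Statistics, Logic pairwise conflict, so at least 3 time slots are needed.
A valid assignment using 3 time slots: Music=3, History=1, Geology=3, Biology=2, Latin=2, Civics=2, Econ=3, Statistics=1, Logic=3. Each listed conflict is separated.

3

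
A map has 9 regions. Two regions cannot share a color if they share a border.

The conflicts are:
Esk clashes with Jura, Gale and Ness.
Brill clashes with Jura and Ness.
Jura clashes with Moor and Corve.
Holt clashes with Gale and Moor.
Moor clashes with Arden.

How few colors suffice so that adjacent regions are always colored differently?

The cycle Gale-Esk-Jura-Moor-Holt-Gale has odd length 5, so it cannot be 2-colored; at least 3 colors are needed.
A valid assignment using 3 colors: Esk=2, Brill=2, Jura=1, Holt=1, Gale=3, Moor=2, Ness=1, Arden=1, Corve=2. No two conflicting regions share a color.

3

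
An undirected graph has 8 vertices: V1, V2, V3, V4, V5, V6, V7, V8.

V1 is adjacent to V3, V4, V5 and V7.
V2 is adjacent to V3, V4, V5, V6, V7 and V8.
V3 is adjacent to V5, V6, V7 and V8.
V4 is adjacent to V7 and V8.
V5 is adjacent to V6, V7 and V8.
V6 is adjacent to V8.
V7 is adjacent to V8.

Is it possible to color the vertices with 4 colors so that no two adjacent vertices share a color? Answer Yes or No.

No

V2, V3, V5, V6, V8 form a clique, so at least 5 colors are needed.
So 4 colors are not enough.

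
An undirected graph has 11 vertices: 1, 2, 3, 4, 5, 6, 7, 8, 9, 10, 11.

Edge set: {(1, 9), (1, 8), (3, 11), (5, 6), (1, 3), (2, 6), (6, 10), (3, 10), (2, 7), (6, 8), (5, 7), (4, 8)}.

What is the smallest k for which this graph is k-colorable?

3

The cycle 8-6-10-3-1-8 has odd length 5, so it cannot be 2-colored; at least 3 colors are needed.
One proper 3-coloring: 1=c, 2=b, 3=a, 4=a, 5=b, 6=a, 7=a, 8=b, 9=a, 10=b, 11=b. Every edge joins two different colors.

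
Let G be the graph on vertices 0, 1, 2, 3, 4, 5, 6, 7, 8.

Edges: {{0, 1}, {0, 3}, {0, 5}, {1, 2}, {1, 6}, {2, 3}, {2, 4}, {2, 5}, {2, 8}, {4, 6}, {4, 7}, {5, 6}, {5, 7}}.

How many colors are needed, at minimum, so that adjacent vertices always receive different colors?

2

4 and 7 are adjacent, so at least 2 colors are needed.
2 colors suffice: color a → {0, 2, 6, 7}; color b → {1, 3, 4, 5, 8}. Each edge has distinct colors on its endpoints.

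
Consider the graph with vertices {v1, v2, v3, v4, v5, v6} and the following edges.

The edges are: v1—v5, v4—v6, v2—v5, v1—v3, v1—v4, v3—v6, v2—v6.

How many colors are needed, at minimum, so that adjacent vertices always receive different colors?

The cycle v5-v1-v4-v6-v2-v5 has odd length 5, so it cannot be 2-colored; at least 3 colors are needed.
3 colors suffice: v1=1, v2=3, v3=2, v4=2, v5=2, v6=1. Each edge has distinct colors on its endpoints.

3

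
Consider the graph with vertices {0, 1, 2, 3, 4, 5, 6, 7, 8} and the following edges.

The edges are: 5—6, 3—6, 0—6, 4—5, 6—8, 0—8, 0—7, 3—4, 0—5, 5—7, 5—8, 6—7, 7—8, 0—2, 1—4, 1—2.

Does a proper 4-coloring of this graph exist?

0, 5, 6, 7, 8 are pairwise adjacent (a clique of size 5), so at least 5 colors are needed.
So 4 colors are not enough.

No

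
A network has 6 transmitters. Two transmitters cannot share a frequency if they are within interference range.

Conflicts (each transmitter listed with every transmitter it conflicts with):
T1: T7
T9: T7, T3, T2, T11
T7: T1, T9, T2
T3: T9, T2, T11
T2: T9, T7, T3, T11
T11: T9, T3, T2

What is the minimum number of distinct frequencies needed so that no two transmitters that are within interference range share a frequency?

4

T9, T3, T2, T11 all conflict with each other, so at least 4 frequencies are needed.
Using 4 frequencies: T1=1, T9=1, T7=3, T3=4, T2=2, T11=3. No two conflicting transmitters share a frequency.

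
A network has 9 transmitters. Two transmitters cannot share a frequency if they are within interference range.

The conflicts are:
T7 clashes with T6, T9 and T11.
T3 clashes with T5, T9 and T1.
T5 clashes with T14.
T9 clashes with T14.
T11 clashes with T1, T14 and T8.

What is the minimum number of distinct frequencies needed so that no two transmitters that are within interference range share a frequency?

The cycle T14-T11-T1-T3-T9-T14 has odd length 5, so it cannot be 2-colored; at least 3 frequencies are needed.
3 frequencies suffice: frequency 1 → {T5, T6, T9, T11}; frequency 2 → {T7, T3, T14, T8}; frequency 3 → {T1}. Every pair that conflicts lands in different frequencies.

3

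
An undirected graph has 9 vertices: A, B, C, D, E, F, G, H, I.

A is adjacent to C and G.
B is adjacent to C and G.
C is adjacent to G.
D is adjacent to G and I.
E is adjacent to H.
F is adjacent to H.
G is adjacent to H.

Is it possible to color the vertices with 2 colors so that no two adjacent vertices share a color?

A, C, G form a triangle, so at least 3 colors are needed.
So 2 colors are not enough.

No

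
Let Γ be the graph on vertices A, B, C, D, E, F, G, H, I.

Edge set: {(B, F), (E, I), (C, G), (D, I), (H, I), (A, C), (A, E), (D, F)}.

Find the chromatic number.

2

C and G are adjacent, so at least 2 colors are needed.
A valid assignment using 2 colors: A=red, B=blue, C=blue, D=blue, E=blue, F=red, G=red, H=blue, I=red. Each edge has distinct colors on its endpoints.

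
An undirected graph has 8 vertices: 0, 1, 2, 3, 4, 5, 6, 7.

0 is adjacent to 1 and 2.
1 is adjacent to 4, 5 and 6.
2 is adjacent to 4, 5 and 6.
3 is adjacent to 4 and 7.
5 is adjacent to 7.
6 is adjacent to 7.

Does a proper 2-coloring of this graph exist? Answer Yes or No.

No

The cycle 2-6-7-3-4-2 has odd length 5, so it cannot be 2-colored; at least 3 colors are needed.
So 2 colors are not enough.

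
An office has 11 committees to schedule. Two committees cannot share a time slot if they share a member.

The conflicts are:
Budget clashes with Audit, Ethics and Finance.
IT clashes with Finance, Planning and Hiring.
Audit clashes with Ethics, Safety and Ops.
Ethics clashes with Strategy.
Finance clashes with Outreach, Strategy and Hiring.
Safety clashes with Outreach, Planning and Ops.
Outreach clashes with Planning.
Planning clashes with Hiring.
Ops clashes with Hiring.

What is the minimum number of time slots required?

3

Audit, Safety, Ops are mutually in conflict, so at least 3 time slots are needed.
3 time slots suffice: time slot 1 → {Audit, Finance, Planning}; time slot 2 → {Budget, Safety, Strategy, Hiring}; time slot 3 → {IT, Ethics, Outreach, Ops}. Each listed conflict is separated.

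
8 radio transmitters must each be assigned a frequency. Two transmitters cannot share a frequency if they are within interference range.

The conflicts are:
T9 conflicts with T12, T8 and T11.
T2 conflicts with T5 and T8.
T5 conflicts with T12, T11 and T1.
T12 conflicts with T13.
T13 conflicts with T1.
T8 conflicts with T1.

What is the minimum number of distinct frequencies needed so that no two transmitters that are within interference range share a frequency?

3

The cycle T12-T9-T8-T1-T5-T12 has odd length 5, so it cannot be 2-colored; at least 3 frequencies are needed.
A valid assignment using 3 frequencies: T9=2, T2=2, T5=1, T12=3, T13=1, T8=1, T11=3, T1=2. Every pair that conflicts lands in different frequencies.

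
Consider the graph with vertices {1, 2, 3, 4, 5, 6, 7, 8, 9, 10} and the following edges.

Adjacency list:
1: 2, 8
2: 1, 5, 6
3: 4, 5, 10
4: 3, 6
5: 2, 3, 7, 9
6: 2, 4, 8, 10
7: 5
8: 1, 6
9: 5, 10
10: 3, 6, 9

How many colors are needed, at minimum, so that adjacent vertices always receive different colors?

3

The cycle 2-6-4-3-5-2 has odd length 5, so it cannot be 2-colored; at least 3 colors are needed.
3 colors suffice: 1=a, 2=b, 3=b, 4=c, 5=a, 6=a, 7=b, 8=b, 9=b, 10=c. Each edge has distinct colors on its endpoints.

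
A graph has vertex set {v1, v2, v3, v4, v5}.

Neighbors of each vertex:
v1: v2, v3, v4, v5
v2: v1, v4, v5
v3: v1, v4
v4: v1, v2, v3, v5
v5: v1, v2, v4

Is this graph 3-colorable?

v1, v2, v4, v5 are mutually adjacent (a clique of size 4), so at least 4 colors are needed.
So 3 colors are not enough.

No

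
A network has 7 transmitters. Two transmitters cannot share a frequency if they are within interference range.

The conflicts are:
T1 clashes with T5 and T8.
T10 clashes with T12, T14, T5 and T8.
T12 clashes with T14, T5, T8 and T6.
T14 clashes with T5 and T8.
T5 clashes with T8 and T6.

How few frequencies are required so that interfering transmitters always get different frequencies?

T10, T12, T14, T5, T8 are mutually in conflict, so at least 5 frequencies are needed.
5 frequencies suffice: frequency 1 → {T5}; frequency 2 → {T8, T6}; frequency 3 → {T1, T12}; frequency 4 → {T10}; frequency 5 → {T14}. Every pair that conflicts lands in different frequencies.

5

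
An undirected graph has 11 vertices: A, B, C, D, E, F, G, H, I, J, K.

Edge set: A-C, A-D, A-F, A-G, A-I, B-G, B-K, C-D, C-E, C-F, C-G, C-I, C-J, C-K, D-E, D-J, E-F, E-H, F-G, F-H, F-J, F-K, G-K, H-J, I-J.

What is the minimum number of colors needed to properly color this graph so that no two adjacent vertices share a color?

4

C, F, G, K are mutually adjacent (a clique of size 4), so at least 4 colors are needed.
4 colors suffice: color 1 → {B, C, H}; color 2 → {D, F, I}; color 3 → {E, G, J}; color 4 → {A, K}. Each edge has distinct colors on its endpoints.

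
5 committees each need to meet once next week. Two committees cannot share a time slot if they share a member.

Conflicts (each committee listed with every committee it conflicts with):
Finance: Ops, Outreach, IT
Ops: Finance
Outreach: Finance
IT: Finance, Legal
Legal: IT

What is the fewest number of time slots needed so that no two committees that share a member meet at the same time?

Finance and Ops conflict, so at least 2 time slots are needed.
2 time slots suffice: time slot 1 → {Finance, Legal}; time slot 2 → {Ops, Outreach, IT}. Each listed conflict is separated.

2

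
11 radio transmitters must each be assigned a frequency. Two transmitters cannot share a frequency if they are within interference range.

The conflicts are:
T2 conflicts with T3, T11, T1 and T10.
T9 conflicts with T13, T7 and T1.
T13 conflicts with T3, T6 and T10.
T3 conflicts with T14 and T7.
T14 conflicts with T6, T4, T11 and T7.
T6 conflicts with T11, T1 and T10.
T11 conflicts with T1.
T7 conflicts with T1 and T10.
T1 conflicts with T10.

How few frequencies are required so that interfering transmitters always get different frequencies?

T9, T7, T1 pairwise conflict, so at least 3 frequencies are needed.
Using 3 frequencies: T2=3, T9=2, T13=1, T3=2, T14=1, T6=3, T4=2, T11=2, T7=3, T1=1, T10=2. Each listed conflict is separated.

3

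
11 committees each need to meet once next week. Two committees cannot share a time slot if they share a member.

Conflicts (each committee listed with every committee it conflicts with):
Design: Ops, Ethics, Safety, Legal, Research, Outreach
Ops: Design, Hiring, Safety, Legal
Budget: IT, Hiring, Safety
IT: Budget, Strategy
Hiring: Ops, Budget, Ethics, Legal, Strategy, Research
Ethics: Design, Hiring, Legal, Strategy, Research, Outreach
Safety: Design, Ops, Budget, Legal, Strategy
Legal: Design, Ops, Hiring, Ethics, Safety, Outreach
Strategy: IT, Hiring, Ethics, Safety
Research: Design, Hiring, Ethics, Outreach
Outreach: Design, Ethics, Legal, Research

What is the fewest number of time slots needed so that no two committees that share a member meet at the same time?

Design, Ops, Safety, Legal pairwise conflict, so at least 4 time slots are needed.
Using 4 time slots: Design=2, Ops=4, Budget=1, IT=2, Hiring=2, Ethics=3, Safety=3, Legal=1, Strategy=1, Research=1, Outreach=4. No two conflicting committees share a time slot.

4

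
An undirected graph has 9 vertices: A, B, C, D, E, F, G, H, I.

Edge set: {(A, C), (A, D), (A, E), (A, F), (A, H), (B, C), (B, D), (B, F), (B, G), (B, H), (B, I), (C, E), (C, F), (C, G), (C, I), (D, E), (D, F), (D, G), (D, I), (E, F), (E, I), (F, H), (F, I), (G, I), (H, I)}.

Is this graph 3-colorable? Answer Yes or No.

No

B, C, G, I form a clique, so at least 4 colors are needed.
So 3 colors are not enough.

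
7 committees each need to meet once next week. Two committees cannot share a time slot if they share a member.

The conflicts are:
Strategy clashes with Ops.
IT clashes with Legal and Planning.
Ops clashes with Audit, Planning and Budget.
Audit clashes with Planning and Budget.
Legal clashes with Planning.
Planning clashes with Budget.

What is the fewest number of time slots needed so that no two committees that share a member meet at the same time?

4

Ops, Audit, Planning, Budget all conflict with each other, so at least 4 time slots are needed.
4 time slots suffice: time slot 1 → {Strategy, Planning}; time slot 2 → {IT, Ops}; time slot 3 → {Audit, Legal}; time slot 4 → {Budget}. Every pair that conflicts lands in different time slots.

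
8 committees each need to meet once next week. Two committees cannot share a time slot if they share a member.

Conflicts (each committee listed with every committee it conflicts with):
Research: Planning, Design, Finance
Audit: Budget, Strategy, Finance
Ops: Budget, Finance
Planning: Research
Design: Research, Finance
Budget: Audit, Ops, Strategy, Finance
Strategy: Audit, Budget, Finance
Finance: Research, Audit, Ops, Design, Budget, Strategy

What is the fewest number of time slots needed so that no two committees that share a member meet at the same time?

Audit, Budget, Strategy, Finance are mutually in conflict, so at least 4 time slots are needed.
Using 4 time slots: Research=2, Audit=3, Ops=3, Planning=1, Design=3, Budget=2, Strategy=4, Finance=1. Each listed conflict is separated.

4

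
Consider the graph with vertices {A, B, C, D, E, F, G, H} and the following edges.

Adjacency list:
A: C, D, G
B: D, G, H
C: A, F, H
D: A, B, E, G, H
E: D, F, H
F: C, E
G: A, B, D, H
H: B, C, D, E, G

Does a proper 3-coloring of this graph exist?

B, D, G, H are pairwise adjacent (a clique of size 4), so at least 4 colors are needed.
So 3 colors are not enough.

No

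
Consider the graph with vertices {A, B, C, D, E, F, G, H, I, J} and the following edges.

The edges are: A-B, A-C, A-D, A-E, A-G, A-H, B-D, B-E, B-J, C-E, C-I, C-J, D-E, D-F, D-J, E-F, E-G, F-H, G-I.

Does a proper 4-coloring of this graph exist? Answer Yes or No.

Yes

The chromatic number is 4. A, B, D, E are mutually adjacent (a clique of size 4), so at least 4 colors are needed.
One proper 4-coloring: A=2, B=4, C=3, D=3, E=1, F=2, G=3, H=1, I=1, J=1.
That is already a proper 4-coloring.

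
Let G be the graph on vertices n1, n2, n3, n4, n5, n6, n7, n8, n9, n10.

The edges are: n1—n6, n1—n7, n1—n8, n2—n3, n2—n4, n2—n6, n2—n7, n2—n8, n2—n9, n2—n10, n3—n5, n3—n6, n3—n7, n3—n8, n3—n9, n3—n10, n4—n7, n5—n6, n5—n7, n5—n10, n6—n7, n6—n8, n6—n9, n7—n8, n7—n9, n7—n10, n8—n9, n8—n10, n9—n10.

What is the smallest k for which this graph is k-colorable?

n2, n3, n6, n7, n8, n9 form a clique, so at least 6 colors are needed.
A valid assignment using 6 colors: n1=3, n2=3, n3=5, n4=2, n5=3, n6=2, n7=1, n8=4, n9=6, n10=2. Every edge joins two different colors.

6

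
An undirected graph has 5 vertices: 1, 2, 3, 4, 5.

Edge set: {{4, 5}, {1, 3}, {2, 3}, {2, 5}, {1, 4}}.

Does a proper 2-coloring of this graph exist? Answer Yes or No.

No

The cycle 1-4-5-2-3-1 has odd length 5, so it cannot be 2-colored; at least 3 colors are needed.
So 2 colors are not enough.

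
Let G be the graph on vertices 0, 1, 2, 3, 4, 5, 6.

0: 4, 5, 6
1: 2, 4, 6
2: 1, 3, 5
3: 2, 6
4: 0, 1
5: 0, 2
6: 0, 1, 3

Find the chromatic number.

3

The cycle 1-2-5-0-6-1 has odd length 5, so it cannot be 2-colored; at least 3 colors are needed.
3 colors suffice: color red → {0, 1, 3}; color blue → {2, 4, 6}; color green → {5}. Each edge has distinct colors on its endpoints.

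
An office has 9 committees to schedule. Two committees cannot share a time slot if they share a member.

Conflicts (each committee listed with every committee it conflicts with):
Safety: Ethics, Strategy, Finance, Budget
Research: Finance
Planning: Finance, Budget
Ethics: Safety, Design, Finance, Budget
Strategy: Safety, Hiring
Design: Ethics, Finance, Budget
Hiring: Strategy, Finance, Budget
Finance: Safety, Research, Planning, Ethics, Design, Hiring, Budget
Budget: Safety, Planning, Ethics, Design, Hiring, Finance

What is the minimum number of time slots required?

Safety, Ethics, Finance, Budget all conflict with each other, so at least 4 time slots are needed.
4 time slots suffice: time slot 1 → {Strategy, Finance}; time slot 2 → {Research, Budget}; time slot 3 → {Safety, Planning, Design, Hiring}; time slot 4 → {Ethics}. No two conflicting committees share a time slot.

4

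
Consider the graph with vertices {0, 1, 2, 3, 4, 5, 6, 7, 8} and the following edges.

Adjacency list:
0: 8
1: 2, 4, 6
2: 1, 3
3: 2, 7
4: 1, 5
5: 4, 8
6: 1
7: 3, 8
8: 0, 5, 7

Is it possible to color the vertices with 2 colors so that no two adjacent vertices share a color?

The cycle 1-4-5-8-7-3-2-1 has odd length 7, so it cannot be 2-colored; at least 3 colors are needed.
So 2 colors are not enough.

No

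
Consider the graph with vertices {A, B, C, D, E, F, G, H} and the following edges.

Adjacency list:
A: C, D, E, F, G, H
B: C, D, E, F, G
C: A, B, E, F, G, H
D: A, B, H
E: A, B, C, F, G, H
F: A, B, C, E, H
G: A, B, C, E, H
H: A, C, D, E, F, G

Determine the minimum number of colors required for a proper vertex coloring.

A, C, E, F, H are pairwise adjacent (a clique of size 5), so at least 5 colors are needed.
5 colors suffice: color 1 → {A, B}; color 2 → {D, E}; color 3 → {H}; color 4 → {C}; color 5 → {F, G}. No two adjacent vertices share a color.

5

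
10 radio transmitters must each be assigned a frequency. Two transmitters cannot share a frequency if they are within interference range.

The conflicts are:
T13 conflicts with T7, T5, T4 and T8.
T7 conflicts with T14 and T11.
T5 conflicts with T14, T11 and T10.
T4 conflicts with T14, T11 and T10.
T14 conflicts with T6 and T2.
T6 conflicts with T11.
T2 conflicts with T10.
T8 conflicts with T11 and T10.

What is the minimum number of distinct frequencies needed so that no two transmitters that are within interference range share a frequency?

T8 and T11 conflict, so at least 2 frequencies are needed.
A valid assignment using 2 frequencies: T13=1, T7=2, T5=2, T4=2, T14=1, T6=2, T2=2, T8=2, T11=1, T10=1. No two conflicting transmitters share a frequency.

2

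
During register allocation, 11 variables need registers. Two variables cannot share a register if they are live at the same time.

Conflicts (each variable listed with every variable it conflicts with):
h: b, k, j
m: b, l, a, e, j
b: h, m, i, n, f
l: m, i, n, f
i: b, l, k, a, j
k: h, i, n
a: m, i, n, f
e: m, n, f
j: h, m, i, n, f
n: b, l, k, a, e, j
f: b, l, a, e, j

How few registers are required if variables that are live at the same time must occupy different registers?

i and k conflict, so at least 2 registers are needed.
2 registers suffice: register 1 → {h, m, i, n, f}; register 2 → {b, l, k, a, e, j}. Each listed conflict is separated.

2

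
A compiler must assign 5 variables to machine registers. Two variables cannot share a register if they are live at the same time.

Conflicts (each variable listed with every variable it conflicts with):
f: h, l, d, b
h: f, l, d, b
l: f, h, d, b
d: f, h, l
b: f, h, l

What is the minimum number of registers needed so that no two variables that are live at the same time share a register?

4

f, h, l, b all conflict with each other, so at least 4 registers are needed.
A valid assignment using 4 registers: f=2, h=1, l=3, d=4, b=4. Every pair that conflicts lands in different registers.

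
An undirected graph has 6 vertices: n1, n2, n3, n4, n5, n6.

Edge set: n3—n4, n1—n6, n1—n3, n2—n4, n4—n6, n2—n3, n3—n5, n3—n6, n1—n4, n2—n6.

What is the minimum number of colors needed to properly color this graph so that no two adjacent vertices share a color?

4

n1, n3, n4, n6 are mutually adjacent (a clique of size 4), so at least 4 colors are needed.
A valid assignment using 4 colors: n1=4, n2=4, n3=1, n4=2, n5=2, n6=3. Every edge joins two different colors.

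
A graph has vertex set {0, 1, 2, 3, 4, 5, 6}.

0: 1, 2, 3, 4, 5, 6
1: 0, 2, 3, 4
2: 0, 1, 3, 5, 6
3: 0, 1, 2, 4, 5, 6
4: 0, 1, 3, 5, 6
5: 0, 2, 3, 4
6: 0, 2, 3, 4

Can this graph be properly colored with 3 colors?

No

0, 1, 2, 3 form a clique, so at least 4 colors are needed.
So 3 colors are not enough.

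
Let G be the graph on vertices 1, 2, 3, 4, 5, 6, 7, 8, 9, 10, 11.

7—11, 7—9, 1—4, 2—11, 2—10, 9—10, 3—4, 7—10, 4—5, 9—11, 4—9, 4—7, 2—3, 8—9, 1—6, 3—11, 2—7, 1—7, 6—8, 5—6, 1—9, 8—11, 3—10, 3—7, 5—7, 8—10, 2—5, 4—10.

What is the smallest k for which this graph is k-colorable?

4

1, 4, 7, 9 form a clique, so at least 4 colors are needed.
4 colors suffice: color a → {7, 8}; color b → {2, 4, 6}; color c → {1, 5, 10, 11}; color d → {3, 9}. Every edge joins two different colors.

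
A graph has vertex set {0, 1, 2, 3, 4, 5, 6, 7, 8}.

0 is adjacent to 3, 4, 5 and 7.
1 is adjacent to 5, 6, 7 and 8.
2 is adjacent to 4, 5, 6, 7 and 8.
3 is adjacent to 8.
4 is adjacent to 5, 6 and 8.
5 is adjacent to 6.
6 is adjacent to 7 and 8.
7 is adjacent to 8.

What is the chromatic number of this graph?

4

2, 4, 5, 6 are mutually adjacent (a clique of size 4), so at least 4 colors are needed.
One proper 4-coloring: 0=red, 1=yellow, 2=yellow, 3=green, 4=green, 5=blue, 6=red, 7=green, 8=blue. Each edge has distinct colors on its endpoints.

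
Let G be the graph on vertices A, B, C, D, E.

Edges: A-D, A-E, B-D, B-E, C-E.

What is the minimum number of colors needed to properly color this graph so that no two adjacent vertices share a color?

A and D are adjacent, so at least 2 colors are needed.
2 colors suffice: color 1 → {D, E}; color 2 → {A, B, C}. No two adjacent vertices share a color.

2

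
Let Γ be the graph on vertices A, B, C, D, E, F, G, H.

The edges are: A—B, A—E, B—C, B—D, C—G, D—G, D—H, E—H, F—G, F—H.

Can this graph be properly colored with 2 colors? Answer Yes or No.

The cycle D-H-E-A-B-D has odd length 5, so it cannot be 2-colored; at least 3 colors are needed.
So 2 colors are not enough.

No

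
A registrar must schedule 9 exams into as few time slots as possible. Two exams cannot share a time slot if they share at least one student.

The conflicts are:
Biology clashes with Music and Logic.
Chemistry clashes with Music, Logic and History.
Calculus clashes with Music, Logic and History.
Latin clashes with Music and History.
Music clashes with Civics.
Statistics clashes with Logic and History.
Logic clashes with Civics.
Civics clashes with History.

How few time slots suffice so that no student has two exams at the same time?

2

Logic and Civics conflict, so at least 2 time slots are needed.
A valid assignment using 2 time slots: Biology=2, Chemistry=2, Calculus=2, Latin=2, Music=1, Statistics=2, Logic=1, Civics=2, History=1. Every pair that conflicts lands in different time slots.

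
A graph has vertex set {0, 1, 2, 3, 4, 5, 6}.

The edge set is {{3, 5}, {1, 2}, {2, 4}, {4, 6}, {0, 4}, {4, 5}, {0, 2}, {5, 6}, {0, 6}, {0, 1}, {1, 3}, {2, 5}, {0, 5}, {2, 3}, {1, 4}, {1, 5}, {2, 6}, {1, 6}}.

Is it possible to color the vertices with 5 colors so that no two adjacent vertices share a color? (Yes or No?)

0, 1, 2, 4, 5, 6 form a clique, so at least 6 colors are needed.
So 5 colors are not enough.

No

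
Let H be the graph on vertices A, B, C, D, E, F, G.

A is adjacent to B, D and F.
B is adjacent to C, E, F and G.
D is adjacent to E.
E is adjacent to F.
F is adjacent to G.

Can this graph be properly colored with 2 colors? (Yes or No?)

A, B, F are pairwise adjacent, so at least 3 colors are needed.
So 2 colors are not enough.

No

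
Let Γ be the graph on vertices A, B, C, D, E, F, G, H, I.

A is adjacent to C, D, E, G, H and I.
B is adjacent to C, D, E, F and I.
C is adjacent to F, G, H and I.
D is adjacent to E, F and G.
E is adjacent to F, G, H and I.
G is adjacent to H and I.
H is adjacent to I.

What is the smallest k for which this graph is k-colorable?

5

A, E, G, H, I form a clique, so at least 5 colors are needed.
5 colors suffice: A=yellow, B=blue, C=red, D=green, E=red, F=yellow, G=blue, H=purple, I=green. Each edge has distinct colors on its endpoints.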